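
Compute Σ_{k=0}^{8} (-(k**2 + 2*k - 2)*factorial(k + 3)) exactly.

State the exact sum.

The ratio is (k + 4)*(2*k + (k + 1)**2)/(k**2 + 2*k - 2).
Factor: A=k + 4; B=1; C=k**2 + 2*k - 2.
Key eq: (k + 4)·f(k+1) = (1)·f(k) + (k**2 + 2*k - 2).
d = 1 from the (1,0,2) case.
Solve for f: f(k) = k - 2 (degree 1 ≤ 1).
Certificate R = B(k−1)f/C = (k - 2)/(k**2 + 2*k - 2) gives s_k = -(k - 2)*factorial(k + 3).
Δs = -(k**2 + 2*k - 2)*factorial(k + 3), as required.
Telescoping: Σ = s_(9) − s_(0) = -3353011200 − (12) = -3353011212.

Σ = -3353011212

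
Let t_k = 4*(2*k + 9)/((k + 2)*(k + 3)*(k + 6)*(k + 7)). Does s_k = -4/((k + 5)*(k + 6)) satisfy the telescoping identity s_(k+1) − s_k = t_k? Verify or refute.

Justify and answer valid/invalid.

Invalid: residual 12*(-3*k - 11)/(k**5 + 23*k**4 + 203*k**3 + 853*k**2 + 1692*k + 1260) ≠ 0.

s_(k+1) = -4/((k + 6)*(k + 7))
s_(k+1) − s_k = 8/(k**3 + 18*k**2 + 107*k + 210)
(s_(k+1) − s_k) − t_k = 12*(-3*k - 11)/(k**5 + 23*k**4 + 203*k**3 + 853*k**2 + 1692*k + 1260)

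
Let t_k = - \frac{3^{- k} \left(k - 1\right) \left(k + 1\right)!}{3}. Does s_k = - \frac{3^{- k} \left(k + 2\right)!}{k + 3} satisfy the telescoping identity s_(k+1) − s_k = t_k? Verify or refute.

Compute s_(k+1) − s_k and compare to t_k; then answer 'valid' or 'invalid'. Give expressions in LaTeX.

s_(k+1) = -factorial(k + 3)/(3*3**k*(k + 4))
s_(k+1) − s_k = -(k**2 + 3*k - 3)*factorial(k + 2)/(3*3**k*(k + 3)*(k + 4))
(s_(k+1) − s_k) − t_k = (k**2 + 2*k - 6)*factorial(k + 1)/(3*3**k*(k + 3)*(k + 4))

Invalid: residual \frac{3^{- k} \left(k^{2} + 2 k - 6\right) \left(k + 1\right)!}{3 \left(k + 3\right) \left(k + 4\right)} ≠ 0.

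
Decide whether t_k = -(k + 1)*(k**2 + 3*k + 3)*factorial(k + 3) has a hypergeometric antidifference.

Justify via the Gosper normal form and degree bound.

Ratio r(k) = (k + 2)*(k + 4)*(3*k + (k + 1)**2 + 6)/((k + 1)*(k**2 + 3*k + 3)).
So A=k + 4 and B=1, with C=k**3 + 4*k**2 + 6*k + 3.
f must satisfy (k + 4)·f(k+1) − (1)·f(k) = k**3 + 4*k**2 + 6*k + 3.
From deg A=1, deg B=0, deg C=3: d=2.
Coefficient equations give f(k) = k**2 - k + 1.
Certificate R = B(k−1)f/C = (k**2 - k + 1)/((k + 1)*(k**2 + 3*k + 3)) gives s_k = -(k**2 - k + 1)*factorial(k + 3).
Check: Δs_k = -(k + 1)*(k**2 + 3*k + 3)*factorial(k + 3). ✓

Yes. s_k = -(k**2 - k + 1)*factorial(k + 3).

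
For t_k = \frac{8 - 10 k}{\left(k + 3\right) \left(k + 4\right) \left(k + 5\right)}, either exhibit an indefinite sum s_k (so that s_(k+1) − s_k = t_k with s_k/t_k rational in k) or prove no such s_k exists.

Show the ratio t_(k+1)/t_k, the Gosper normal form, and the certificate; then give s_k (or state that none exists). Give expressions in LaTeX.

Compute t_(k+1)/t_k: get (k + 3)*(5*k + 1)/((k + 6)*(5*k - 4)).
A = k + 3, B = k + 6, C = k - 4/5.
Key eq: (k + 3)·f(k+1) = (k + 5)·f(k) + (k - 4/5).
From deg A=1, deg B=1, deg C=1: d=2.
Coefficient equations give f(k) = k*(11*k - 43)/120.
R(k) = B(k−1)·f(k)/C(k) = k*(k + 5)*(11*k - 43)/(24*(5*k - 4)); s_k = R·t_k = -k*(11*k - 43)/(12*(k + 3)*(k + 4)).
Δs = 2*(4 - 5*k)/(k**3 + 12*k**2 + 47*k + 60), as required.

s_k = - \frac{k \left(11 k - 43\right)}{12 \left(k + 3\right) \left(k + 4\right)}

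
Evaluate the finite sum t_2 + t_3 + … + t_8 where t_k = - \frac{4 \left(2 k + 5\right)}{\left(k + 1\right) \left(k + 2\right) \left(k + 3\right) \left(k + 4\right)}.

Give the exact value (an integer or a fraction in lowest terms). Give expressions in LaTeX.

Step 1: r(k) = (k + 1)*(2*k + 7)/((k + 5)*(2*k + 5)).
Factor: A=k + 1; B=k + 5; C=k + 5/2.
Solve (k + 1)·f(k+1) − (k + 4)·f(k) = k + 5/2.
Degrees (1,1,1) ⇒ d ≤ 3.
Match coefficients ⇒ f(k) = k*(k + 2)*(k + 4)/6.
So s_k = (B(k−1)f/C)·t_k = (k*(k + 2)*(k + 4)**2/(3*(2*k + 5)))·t_k = 4*k*(-k - 4)/(3*(k**2 + 4*k + 3)).
Verify: 4*(-2*k - 5)/(k**4 + 10*k**3 + 35*k**2 + 50*k + 24) matches t_k.
Evaluate s at k=9 and k=2: -13/10 and -16/15; difference -7/30.

Σ = -7/30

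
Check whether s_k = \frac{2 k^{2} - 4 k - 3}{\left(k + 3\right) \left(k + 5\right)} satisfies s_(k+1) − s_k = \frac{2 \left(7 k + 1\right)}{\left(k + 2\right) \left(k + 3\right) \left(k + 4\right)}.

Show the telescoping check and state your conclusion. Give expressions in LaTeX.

s_(k+1) = (2*k**2 - 5)/(k**2 + 10*k + 24)
s_(k+1) − s_k = (20*k**2 + 86*k - 3)/(k**4 + 18*k**3 + 119*k**2 + 342*k + 360)
(s_(k+1) − s_k) − t_k = 3*(2*k**3 - 10*k**2 - 91*k - 22)/(k**5 + 20*k**4 + 155*k**3 + 580*k**2 + 1044*k + 720)

Invalid: residual \frac{3 \left(2 k^{3} - 10 k^{2} - 91 k - 22\right)}{k^{5} + 20 k^{4} + 155 k^{3} + 580 k^{2} + 1044 k + 720} ≠ 0.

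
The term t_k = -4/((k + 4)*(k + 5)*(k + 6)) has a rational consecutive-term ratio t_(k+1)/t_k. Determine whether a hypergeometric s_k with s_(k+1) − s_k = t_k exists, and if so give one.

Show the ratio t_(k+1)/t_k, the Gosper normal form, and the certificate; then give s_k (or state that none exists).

Step 1: r(k) = (k + 4)/(k + 7).
Gosper form: A/B · C(k+1)/C(k) with A=k + 4, B=k + 7, C=1.
Key eq: (k + 4)·f(k+1) = (k + 6)·f(k) + (1).
From deg A=1, deg B=1, deg C=0: d=2.
Solve for f: f(k) = k*(k + 9)/40 (degree 2 ≤ 2).
So s_k = (B(k−1)f/C)·t_k = (k*(k + 6)*(k + 9)/40)·t_k = k*(-k - 9)/(10*(k + 4)*(k + 5)).
Verify: -4/(k**3 + 15*k**2 + 74*k + 120) matches t_k.

s_k = k*(-k - 9)/(10*(k + 4)*(k + 5))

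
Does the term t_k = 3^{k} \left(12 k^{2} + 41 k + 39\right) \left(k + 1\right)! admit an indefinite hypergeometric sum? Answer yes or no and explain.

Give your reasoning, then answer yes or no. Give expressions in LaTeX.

Ratio r(k) = 3*(12*k**3 + 89*k**2 + 222*k + 184)/(12*k**2 + 41*k + 39).
A = 3*k + 6, B = 1, C = k**2 + 41*k/12 + 13/4.
Need (3*k + 6)·f(k+1) − (1)·f(k) = k**2 + 41*k/12 + 13/4.
Degrees (1,0,2) ⇒ d ≤ 1.
A polynomial solution: f(k) = (4*k + 3)/12.
So s_k = (B(k−1)f/C)·t_k = ((4*k + 3)/(12*k**2 + 41*k + 39))·t_k = 3**k*(4*k + 3)*factorial(k + 1).
s_(k+1) − s_k = 3**k*(12*k**2 + 41*k + 39)*factorial(k + 1) = t_k.

Yes. s_k = 3^{k} \left(4 k + 3\right) \left(k + 1\right)!.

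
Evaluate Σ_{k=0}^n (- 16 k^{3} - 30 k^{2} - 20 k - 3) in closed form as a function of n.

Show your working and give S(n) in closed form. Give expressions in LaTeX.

r(k) = (16*k**3 + 78*k**2 + 128*k + 69)/(16*k**3 + 30*k**2 + 20*k + 3) after simplifying.
A = 1, B = 1, C = k**3 + 15*k**2/8 + 5*k/4 + 3/16.
Key eq: (1)·f(k+1) = (1)·f(k) + (k**3 + 15*k**2/8 + 5*k/4 + 3/16).
deg f ≤ 4 (via 0,0,3).
A polynomial solution: f(k) = k*(4*k**3 + 2*k**2 - k - 2)/16.
Certificate R = B(k−1)f/C = k*(4*k**3 + 2*k**2 - k - 2)/(16*k**3 + 30*k**2 + 20*k + 3) gives s_k = k*(-4*k**3 - 2*k**2 + k + 2).
Verify: -16*k**3 - 30*k**2 - 20*k - 3 matches t_k.
Telescope: S(n) = s_(n+1) − s_(0) = -4*n**4 - 18*n**3 - 29*n**2 - 18*n - 3 − (0) = -4*n**4 - 18*n**3 - 29*n**2 - 18*n - 3.

S(n) = - 4 n^{4} - 18 n^{3} - 29 n^{2} - 18 n - 3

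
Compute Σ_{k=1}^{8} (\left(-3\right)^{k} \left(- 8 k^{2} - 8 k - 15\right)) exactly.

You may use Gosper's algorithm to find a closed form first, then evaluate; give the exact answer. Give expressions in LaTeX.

Σ = -3070536

Compute t_(k+1)/t_k: get 3*(-8*k**2 - 24*k - 31)/(8*k**2 + 8*k + 15).
So A=-3 and B=1, with C=k**2 + k + 15/8.
Set up (-3)·f(k+1) − (1)·f(k) − (k**2 + k + 15/8) = 0.
Degrees (0,0,2) ⇒ d ≤ 2.
A polynomial solution: f(k) = -(2*k**2 - k + 3)/8.
Then R = B(k−1)f/C = -(2*k**2 - k + 3)/(8*k**2 + 8*k + 15), so s_k = R(k)·t_k = (-3)**k*(2*k**2 - k + 3).
Check: Δs_k = (-3)**k*(-8*k**2 - 8*k - 15). ✓
Telescoping: Σ = s_(9) − s_(1) = -3070548 − (-12) = -3070536.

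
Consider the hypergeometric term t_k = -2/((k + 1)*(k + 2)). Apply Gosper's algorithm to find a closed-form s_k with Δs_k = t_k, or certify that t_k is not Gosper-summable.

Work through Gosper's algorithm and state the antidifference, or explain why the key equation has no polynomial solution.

s_k = -2*k/(k + 1)

The ratio is (k + 1)/(k + 3).
Gosper form: A/B · C(k+1)/C(k) with A=k + 1, B=k + 3, C=1.
Set up (k + 1)·f(k+1) − (k + 2)·f(k) − (1) = 0.
Bound: deg f ≤ 1.
Solve for f: f(k) = k (degree 1 ≤ 1).
Certificate R = B(k−1)f/C = k*(k + 2) gives s_k = -2*k/(k + 1).
Verify: -2/(k**2 + 3*k + 2) matches t_k.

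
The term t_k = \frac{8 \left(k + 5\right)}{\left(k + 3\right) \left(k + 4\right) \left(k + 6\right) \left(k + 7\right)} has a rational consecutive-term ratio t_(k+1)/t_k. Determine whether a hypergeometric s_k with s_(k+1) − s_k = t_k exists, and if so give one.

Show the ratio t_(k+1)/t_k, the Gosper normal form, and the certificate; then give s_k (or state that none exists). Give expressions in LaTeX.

r(k) = (k + 3)*(k + 6)**2/((k + 5)**2*(k + 8)) after simplifying.
So A=k + 3 and B=k + 8, with C=k**2 + 10*k + 25.
f must satisfy (k + 3)·f(k+1) − (k + 7)·f(k) = k**2 + 10*k + 25.
deg f ≤ 4 (via 1,1,2).
A polynomial solution: f(k) = k*(k + 4)*(k + 5)*(k + 9)/36.
So s_k = (B(k−1)f/C)·t_k = (k*(k + 4)*(k + 7)*(k + 9)/(36*(k + 5)))·t_k = 2*k*(k + 9)/(9*(k**2 + 9*k + 18)).
Δs = 8*(k + 5)/(k**4 + 20*k**3 + 145*k**2 + 450*k + 504), as required.

s_k = \frac{2 k \left(k + 9\right)}{9 \left(k^{2} + 9 k + 18\right)}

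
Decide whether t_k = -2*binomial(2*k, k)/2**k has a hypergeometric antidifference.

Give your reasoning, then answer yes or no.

Step 1: r(k) = (2*k + 1)/(k + 1).
Take A(k)=2*k + 1, B(k)=k + 1, C(k)=1.
Set up (2*k + 1)·f(k+1) − (k)·f(k) − (1) = 0.
Bound: deg f ≤ -1.
Bound -1 < 0, so the key equation has no polynomial solution.

No — key equation has no polynomial f.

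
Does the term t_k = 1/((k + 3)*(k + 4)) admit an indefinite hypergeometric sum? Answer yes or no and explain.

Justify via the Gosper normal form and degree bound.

Yes. s_k = k/(3*(k + 3)).

The ratio is (k + 3)/(k + 5).
Normal form (A,B,C) = (k + 3, k + 5, 1).
Set up (k + 3)·f(k+1) − (k + 4)·f(k) − (1) = 0.
d = 1 from the (1,1,0) case.
Solving with deg f ≤ 1: f(k) = k/3.
Get s_k = R·t_k = k/(3*(k + 3)) with R(k) = B(k−1)f(k)/C(k) = k*(k + 4)/3.
Δs = 1/(k**2 + 7*k + 12), as required.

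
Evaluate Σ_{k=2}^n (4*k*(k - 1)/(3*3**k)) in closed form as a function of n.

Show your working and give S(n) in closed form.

r(k) = (k + 1)/(3*(k - 1)) after simplifying.
Gosper form: A/B · C(k+1)/C(k) with A=1/3, B=1, C=k**2 - k.
f must satisfy (1/3)·f(k+1) − (1)·f(k) = k**2 - k.
deg f ≤ 2 (via 0,0,2).
Coefficient equations give f(k) = -3*(2*k**2 + 1)/4.
Get s_k = R·t_k = -(2*k**2 + 1)/3**k with R(k) = B(k−1)f(k)/C(k) = -3*(2*k**2 + 1)/(4*k*(k - 1)).
Check: Δs_k = 4*k*(k - 1)/(3*3**k). ✓
s_(n+1) = 3**(-n - 1)*(-2*n**2 - 4*n - 3) and s_(2) = -1, so S(n) = 3**(-n - 1)*(3**(n + 1) - 2*n**2 - 4*n - 3).

S(n) = 3**(-n - 1)*(3**(n + 1) - 2*n**2 - 4*n - 3)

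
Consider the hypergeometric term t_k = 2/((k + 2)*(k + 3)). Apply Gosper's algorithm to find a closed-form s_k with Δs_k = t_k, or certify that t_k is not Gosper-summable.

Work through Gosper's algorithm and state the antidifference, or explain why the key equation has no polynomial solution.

s_k = k/(k + 2)

The ratio is (k + 2)/(k + 4).
So A=k + 2 and B=k + 4, with C=1.
Set up (k + 2)·f(k+1) − (k + 3)·f(k) − (1) = 0.
Bound: deg f ≤ 1.
Solve for f: f(k) = k/2 (degree 1 ≤ 1).
Certificate R = B(k−1)f/C = k*(k + 3)/2 gives s_k = k/(k + 2).
s_(k+1) − s_k = 2/(k**2 + 5*k + 6) = t_k.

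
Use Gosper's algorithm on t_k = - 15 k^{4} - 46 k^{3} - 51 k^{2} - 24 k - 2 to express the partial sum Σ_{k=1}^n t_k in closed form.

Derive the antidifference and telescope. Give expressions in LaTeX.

Compute t_(k+1)/t_k: get (15*k**4 + 106*k**3 + 279*k**2 + 324*k + 138)/(15*k**4 + 46*k**3 + 51*k**2 + 24*k + 2).
Normal form (A,B,C) = (1, 1, k**4 + 46*k**3/15 + 17*k**2/5 + 8*k/5 + 2/15).
Need (1)·f(k+1) − (1)·f(k) = k**4 + 46*k**3/15 + 17*k**2/5 + 8*k/5 + 2/15.
deg f ≤ 5 (via 0,0,4).
Match coefficients ⇒ f(k) = k*(3*k**4 + 4*k**3 - k**2 - 2*k - 2)/15.
Then R = B(k−1)f/C = k*(3*k**4 + 4*k**3 - k**2 - 2*k - 2)/(15*k**4 + 46*k**3 + 51*k**2 + 24*k + 2), so s_k = R(k)·t_k = k*(-3*k**4 - 4*k**3 + k**2 + 2*k + 2).
Check: Δs_k = -15*k**4 - 46*k**3 - 51*k**2 - 24*k - 2. ✓
s_(n+1) = -3*n**5 - 19*n**4 - 45*n**3 - 49*n**2 - 22*n - 2 and s_(1) = -2, so S(n) = n*(-3*n**4 - 19*n**3 - 45*n**2 - 49*n - 22).

S(n) = n \left(- 3 n^{4} - 19 n^{3} - 45 n^{2} - 49 n - 22\right)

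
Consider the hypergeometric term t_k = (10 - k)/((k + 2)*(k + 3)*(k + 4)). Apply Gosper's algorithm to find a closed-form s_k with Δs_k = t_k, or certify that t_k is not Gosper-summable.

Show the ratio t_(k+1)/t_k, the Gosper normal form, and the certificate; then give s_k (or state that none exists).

Step 1: r(k) = (k - 9)*(k + 2)/((k - 10)*(k + 5)).
So A=k + 2 and B=k + 5, with C=k - 10.
Solve (k + 2)·f(k+1) − (k + 4)·f(k) = k - 10.
Bound: deg f ≤ 2.
Solving with deg f ≤ 2: f(k) = -k*(2*k + 13)/3.
Get s_k = R·t_k = k*(2*k + 13)/(3*(k + 2)*(k + 3)) with R(k) = B(k−1)f(k)/C(k) = -k*(k + 4)*(2*k + 13)/(3*(k - 10)).
s_(k+1) − s_k = (10 - k)/(k**3 + 9*k**2 + 26*k + 24) = t_k.

s_k = k*(2*k + 13)/(3*(k + 2)*(k + 3))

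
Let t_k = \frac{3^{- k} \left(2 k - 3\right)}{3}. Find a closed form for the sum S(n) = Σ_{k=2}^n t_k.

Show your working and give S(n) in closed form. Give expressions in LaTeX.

r(k) = (2*k - 1)/(3*(2*k - 3)) after simplifying.
Take A(k)=1/3, B(k)=1, C(k)=k - 3/2.
f must satisfy (1/3)·f(k+1) − (1)·f(k) = k - 3/2.
From deg A=0, deg B=0, deg C=1: d=1.
Coefficient equations give f(k) = -3*(k - 1)/2.
So s_k = (B(k−1)f/C)·t_k = (-3*(k - 1)/(2*k - 3))·t_k = (1 - k)/3**k.
Check: Δs_k = (2*k - 3)/(3*3**k). ✓
Evaluate: s_(n+1) = -3**(-n - 1)*n; subtract s_(2) = -1/9 ⇒ S(n) = 1/9 - n/(3*3**n).

S(n) = \frac{1}{9} - \frac{3^{- n} n}{3}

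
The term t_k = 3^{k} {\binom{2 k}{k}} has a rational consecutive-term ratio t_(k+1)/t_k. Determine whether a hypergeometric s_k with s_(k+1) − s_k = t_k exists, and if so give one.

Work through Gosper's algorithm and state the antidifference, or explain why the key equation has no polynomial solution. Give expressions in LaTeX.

no hypergeometric antidifference exists

t_(k+1)/t_k = 6*(2*k + 1)/(k + 1).
Gosper form: A/B · C(k+1)/C(k) with A=12*k + 6, B=k + 1, C=1.
f must satisfy (12*k + 6)·f(k+1) − (k)·f(k) = 1.
deg f ≤ -1 (via 1,1,0).
deg f ≤ -1 is impossible — no certificate.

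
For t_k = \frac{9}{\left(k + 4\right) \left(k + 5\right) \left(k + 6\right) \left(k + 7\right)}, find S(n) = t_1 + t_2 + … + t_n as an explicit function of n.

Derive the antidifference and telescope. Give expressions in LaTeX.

S(n) = \frac{n \left(n^{2} + 18 n + 107\right)}{70 \left(n^{3} + 18 n^{2} + 107 n + 210\right)}

Compute t_(k+1)/t_k: get (k + 4)/(k + 8).
Normal form (A,B,C) = (k + 4, k + 8, 1).
Solve (k + 4)·f(k+1) − (k + 7)·f(k) = 1.
Bound: deg f ≤ 3.
Coefficient equations give f(k) = k*(k**2 + 15*k + 74)/360.
So s_k = (B(k−1)f/C)·t_k = (k*(k + 7)*(k**2 + 15*k + 74)/360)·t_k = k*(k**2 + 15*k + 74)/(40*(k + 4)*(k + 5)*(k + 6)).
Check: Δs_k = 9/(k**4 + 22*k**3 + 179*k**2 + 638*k + 840). ✓
Evaluate: s_(n+1) = (n**3 + 18*n**2 + 107*n + 90)/(40*(n**3 + 18*n**2 + 107*n + 210)); subtract s_(1) = 3/280 ⇒ S(n) = n*(n**2 + 18*n + 107)/(70*(n**3 + 18*n**2 + 107*n + 210)).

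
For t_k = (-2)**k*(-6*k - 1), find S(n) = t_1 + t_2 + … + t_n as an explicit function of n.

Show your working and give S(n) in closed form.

r(k) = 2*(-6*k - 7)/(6*k + 1) after simplifying.
Normal form (A,B,C) = (-2, 1, k + 1/6).
Set up (-2)·f(k+1) − (1)·f(k) − (k + 1/6) = 0.
d = 1 from the (0,0,1) case.
Match coefficients ⇒ f(k) = -(2*k - 1)/6.
So s_k = (B(k−1)f/C)·t_k = (-(2*k - 1)/(6*k + 1))·t_k = (-2)**k*(2*k - 1).
Check: Δs_k = (-2)**k*(-6*k - 1). ✓
s_(n+1) = (-2)**(n + 1)*(2*n + 1) and s_(1) = -2, so S(n) = -4*(-2)**n*n - 2*(-2)**n + 2.

S(n) = -4*(-2)**n*n - 2*(-2)**n + 2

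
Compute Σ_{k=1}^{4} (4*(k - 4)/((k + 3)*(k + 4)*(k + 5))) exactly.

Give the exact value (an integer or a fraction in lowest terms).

Σ = -3/20

t_(k+1)/t_k = (k - 3)*(k + 3)/((k - 4)*(k + 6)).
Factor: A=k + 3; B=k + 6; C=k - 4.
Need (k + 3)·f(k+1) − (k + 5)·f(k) = k - 4.
Bound: deg f ≤ 2.
Match coefficients ⇒ f(k) = -k*(k + 31)/24.
Get s_k = R·t_k = k*(-k - 31)/(6*(k + 3)*(k + 4)) with R(k) = B(k−1)f(k)/C(k) = -k*(k + 5)*(k + 31)/(24*(k - 4)).
s_(k+1) − s_k = 4*(k - 4)/(k**3 + 12*k**2 + 47*k + 60) = t_k.
Σ_(k=1)^(4) t_k = s_(5) − s_(1) = -5/12 − (-4/15) = -3/20.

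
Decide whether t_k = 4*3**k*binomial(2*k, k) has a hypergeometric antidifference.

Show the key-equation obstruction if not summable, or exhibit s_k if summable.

No. Not Gosper-summable.

Ratio r(k) = 6*(2*k + 1)/(k + 1).
So A=12*k + 6 and B=k + 1, with C=1.
f must satisfy (12*k + 6)·f(k+1) − (k)·f(k) = 1.
deg f ≤ -1 (via 1,1,0).
Bound -1 < 0, so the key equation has no polynomial solution.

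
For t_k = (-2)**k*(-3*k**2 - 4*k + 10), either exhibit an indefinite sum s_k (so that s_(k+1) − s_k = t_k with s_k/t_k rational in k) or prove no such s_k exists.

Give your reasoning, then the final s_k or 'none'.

Ratio r(k) = 2*(-3*k**2 - 10*k + 3)/(3*k**2 + 4*k - 10).
Normal form (A,B,C) = (-2, 1, k**2 + 4*k/3 - 10/3).
Set up (-2)·f(k+1) − (1)·f(k) − (k**2 + 4*k/3 - 10/3) = 0.
From deg A=0, deg B=0, deg C=2: d=2.
Match coefficients ⇒ f(k) = -(k - 2)*(k + 2)/3.
Then R = B(k−1)f/C = -(k - 2)*(k + 2)/(3*k**2 + 4*k - 10), so s_k = R(k)·t_k = (-2)**k*(k**2 - 4).
Verify: (-2)**k*(-3*k**2 - 4*k + 10) matches t_k.

s_k = (-2)**k*(k**2 - 4)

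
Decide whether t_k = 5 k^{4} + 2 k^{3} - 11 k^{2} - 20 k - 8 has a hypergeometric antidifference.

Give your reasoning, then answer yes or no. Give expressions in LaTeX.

The ratio is (5*k**4 + 22*k**3 + 25*k**2 - 16*k - 32)/(5*k**4 + 2*k**3 - 11*k**2 - 20*k - 8).
A = 1, B = 1, C = k**4 + 2*k**3/5 - 11*k**2/5 - 4*k - 8/5.
Need (1)·f(k+1) − (1)·f(k) = k**4 + 2*k**3/5 - 11*k**2/5 - 4*k - 8/5.
Bound: deg f ≤ 5.
Match coefficients ⇒ f(k) = k**2*(k**3 - 2*k**2 - 3*k - 4)/5.
So s_k = (B(k−1)f/C)·t_k = (k**2*(k**3 - 2*k**2 - 3*k - 4)/(5*k**4 + 2*k**3 - 11*k**2 - 20*k - 8))·t_k = k**2*(k**3 - 2*k**2 - 3*k - 4).
s_(k+1) − s_k = 5*k**4 + 2*k**3 - 11*k**2 - 20*k - 8 = t_k.

Yes. s_k = k^{2} \left(k^{3} - 2 k^{2} - 3 k - 4\right).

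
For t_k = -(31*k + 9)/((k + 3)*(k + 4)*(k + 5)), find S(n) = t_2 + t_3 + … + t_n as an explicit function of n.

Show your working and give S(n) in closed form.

S(n) = (-113*n**2 - 87*n + 200)/(30*(n**2 + 9*n + 20))

t_(k+1)/t_k = (k + 3)*(31*k + 40)/((k + 6)*(31*k + 9)).
A = k + 3, B = k + 6, C = k + 9/31.
Key eq: (k + 3)·f(k+1) = (k + 5)·f(k) + (k + 9/31).
d = 2 from the (1,1,1) case.
A polynomial solution: f(k) = k*(17*k - 5)/124.
Then R = B(k−1)f/C = k*(k + 5)*(17*k - 5)/(4*(31*k + 9)), so s_k = R(k)·t_k = k*(5 - 17*k)/(4*(k + 3)*(k + 4)).
Verify: (-31*k - 9)/(k**3 + 12*k**2 + 47*k + 60) matches t_k.
s_(n+1) = (-17*n**2 - 29*n - 12)/(4*(n**2 + 9*n + 20)) and s_(2) = -29/60, so S(n) = (-113*n**2 - 87*n + 200)/(30*(n**2 + 9*n + 20)).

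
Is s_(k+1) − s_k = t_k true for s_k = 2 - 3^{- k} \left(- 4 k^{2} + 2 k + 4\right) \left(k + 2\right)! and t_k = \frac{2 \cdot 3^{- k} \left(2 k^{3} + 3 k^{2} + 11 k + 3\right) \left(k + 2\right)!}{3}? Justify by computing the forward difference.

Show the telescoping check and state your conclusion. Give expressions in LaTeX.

valid (s_(k+1) − s_k reduces to t_k)

s_(k+1) = -3**(-k - 1)*(2*k - 4*(k + 1)**2 + 6)*factorial(k + 3) + 2
s_(k+1) − s_k = 2*(2*k**3 + 3*k**2 + 11*k + 3)*factorial(k + 2)/(3*3**k)
(s_(k+1) − s_k) − t_k = 0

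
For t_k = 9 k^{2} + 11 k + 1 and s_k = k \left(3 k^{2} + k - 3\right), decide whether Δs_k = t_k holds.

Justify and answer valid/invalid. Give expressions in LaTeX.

s_(k+1) = (k + 1)*(k + 3*(k + 1)**2 - 2)
s_(k+1) − s_k = 9*k**2 + 11*k + 1
(s_(k+1) − s_k) − t_k = 0

Valid — Δs_k = t_k.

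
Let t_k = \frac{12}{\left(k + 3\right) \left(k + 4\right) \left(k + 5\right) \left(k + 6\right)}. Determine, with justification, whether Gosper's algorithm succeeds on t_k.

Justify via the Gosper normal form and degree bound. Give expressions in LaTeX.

Yes. s_k = \frac{k \left(k^{2} + 12 k + 47\right)}{15 \left(k + 3\right) \left(k + 4\right) \left(k + 5\right)}.

Ratio r(k) = (k + 3)/(k + 7).
Take A(k)=k + 3, B(k)=k + 7, C(k)=1.
Key eq: (k + 3)·f(k+1) = (k + 6)·f(k) + (1).
deg f ≤ 3 (via 1,1,0).
Solving with deg f ≤ 3: f(k) = k*(k**2 + 12*k + 47)/180.
Then R = B(k−1)f/C = k*(k + 6)*(k**2 + 12*k + 47)/180, so s_k = R(k)·t_k = k*(k**2 + 12*k + 47)/(15*(k + 3)*(k + 4)*(k + 5)).
s_(k+1) − s_k = 12/(k**4 + 18*k**3 + 119*k**2 + 342*k + 360) = t_k.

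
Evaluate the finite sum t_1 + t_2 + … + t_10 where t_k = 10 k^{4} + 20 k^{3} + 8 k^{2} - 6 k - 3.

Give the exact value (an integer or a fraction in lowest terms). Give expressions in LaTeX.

The ratio is (10*k**4 + 60*k**3 + 128*k**2 + 110*k + 29)/(10*k**4 + 20*k**3 + 8*k**2 - 6*k - 3).
So A=1 and B=1, with C=k**4 + 2*k**3 + 4*k**2/5 - 3*k/5 - 3/10.
f must satisfy (1)·f(k+1) − (1)·f(k) = k**4 + 2*k**3 + 4*k**2/5 - 3*k/5 - 3/10.
Degrees (0,0,4) ⇒ d ≤ 5.
A polynomial solution: f(k) = k*(2*k**4 - 4*k**2 - 2*k + 1)/10.
Then R = B(k−1)f/C = k*(2*k**4 - 4*k**2 - 2*k + 1)/(10*k**4 + 20*k**3 + 8*k**2 - 6*k - 3), so s_k = R(k)·t_k = k*(2*k**4 - 4*k**2 - 2*k + 1).
s_(k+1) − s_k = 10*k**4 + 20*k**3 + 8*k**2 - 6*k - 3 = t_k.
Evaluate s at k=11 and k=1: 316547 and -3; difference 316550.

Σ = 316550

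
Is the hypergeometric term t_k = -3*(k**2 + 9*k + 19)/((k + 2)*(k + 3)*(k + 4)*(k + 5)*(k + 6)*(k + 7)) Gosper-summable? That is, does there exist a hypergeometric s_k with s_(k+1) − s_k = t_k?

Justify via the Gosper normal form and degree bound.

Step 1: r(k) = (k + 2)*(9*k + (k + 1)**2 + 28)/((k + 8)*(k**2 + 9*k + 19)).
Take A(k)=k + 2, B(k)=k + 8, C(k)=k**2 + 9*k + 19.
Set up (k + 2)·f(k+1) − (k + 7)·f(k) − (k**2 + 9*k + 19) = 0.
Degrees (1,1,2) ⇒ d ≤ 5.
Solve for f: f(k) = k*(k + 3)*(k + 5)*(k**2 + 12*k + 44)/144 (degree 5 ≤ 5).
So s_k = (B(k−1)f/C)·t_k = (k*(k + 3)*(k + 5)*(k + 7)*(k**2 + 12*k + 44)/(144*(k**2 + 9*k + 19)))·t_k = k*(-k**2 - 12*k - 44)/(48*(k**3 + 12*k**2 + 44*k + 48)).
Δs = 3*(-k**2 - 9*k - 19)/(k**6 + 27*k**5 + 295*k**4 + 1665*k**3 + 5104*k**2 + 8028*k + 5040), as required.

Yes. s_k = k*(-k**2 - 12*k - 44)/(48*(k**3 + 12*k**2 + 44*k + 48)).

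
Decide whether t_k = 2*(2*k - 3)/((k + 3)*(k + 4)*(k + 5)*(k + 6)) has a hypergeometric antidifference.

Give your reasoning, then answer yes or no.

Yes. s_k = -2*k/((k + 3)*(k + 4)*(k + 5)).

The ratio is (k + 3)*(2*k - 1)/((k + 7)*(2*k - 3)).
Take A(k)=k + 3, B(k)=k + 7, C(k)=k - 3/2.
Key eq: (k + 3)·f(k+1) = (k + 6)·f(k) + (k - 3/2).
Degrees (1,1,1) ⇒ d ≤ 3.
Match coefficients ⇒ f(k) = -k/2.
R(k) = B(k−1)·f(k)/C(k) = -k*(k + 6)/(2*k - 3); s_k = R·t_k = -2*k/((k + 3)*(k + 4)*(k + 5)).
Δs = 2*(2*k - 3)/(k**4 + 18*k**3 + 119*k**2 + 342*k + 360), as required.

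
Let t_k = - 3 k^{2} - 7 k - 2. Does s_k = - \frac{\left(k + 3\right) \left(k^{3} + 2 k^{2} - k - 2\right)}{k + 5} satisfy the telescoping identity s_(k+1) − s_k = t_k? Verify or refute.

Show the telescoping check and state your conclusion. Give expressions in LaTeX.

s_(k+1) = k*(-k**3 - 9*k**2 - 26*k - 24)/(k + 6)
s_(k+1) − s_k = 3*(-k**4 - 12*k**3 - 43*k**2 - 52*k - 12)/(k**2 + 11*k + 30)
(s_(k+1) − s_k) − t_k = 4*(k**3 + 10*k**2 + 19*k + 6)/(k**2 + 11*k + 30)

Invalid: residual \frac{4 \left(k^{3} + 10 k^{2} + 19 k + 6\right)}{k^{2} + 11 k + 30} ≠ 0.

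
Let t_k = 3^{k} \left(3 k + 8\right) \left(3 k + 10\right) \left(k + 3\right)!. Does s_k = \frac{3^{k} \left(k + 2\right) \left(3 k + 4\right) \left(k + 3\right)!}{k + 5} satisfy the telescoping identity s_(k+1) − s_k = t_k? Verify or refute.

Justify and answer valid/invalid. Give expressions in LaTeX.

s_(k+1) = 3**(k + 1)*(k + 3)*(3*k + 7)*factorial(k + 4)/(k + 6)
s_(k+1) − s_k = 3**k*(9*k**4 + 126*k**3 + 647*k**2 + 1459*k + 1212)*factorial(k + 3)/((k + 5)*(k + 6))
(s_(k+1) − s_k) − t_k = -3**(k + 1)*(9*k**3 + 99*k**2 + 347*k + 396)*factorial(k + 3)/((k + 5)*(k + 6))

Invalid: residual - \frac{3^{k + 1} \left(9 k^{3} + 99 k^{2} + 347 k + 396\right) \left(k + 3\right)!}{\left(k + 5\right) \left(k + 6\right)} ≠ 0.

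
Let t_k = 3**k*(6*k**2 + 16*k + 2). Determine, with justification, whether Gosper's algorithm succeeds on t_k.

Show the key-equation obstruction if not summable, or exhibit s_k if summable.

Yes. s_k = 3**k*(3*k**2 - k - 2).

The ratio is 3*(3*k**2 + 14*k + 12)/(3*k**2 + 8*k + 1).
Take A(k)=3, B(k)=1, C(k)=k**2 + 8*k/3 + 1/3.
Key eq: (3)·f(k+1) = (1)·f(k) + (k**2 + 8*k/3 + 1/3).
Degrees (0,0,2) ⇒ d ≤ 2.
Coefficient equations give f(k) = (k - 1)*(3*k + 2)/6.
Then R = B(k−1)f/C = (k - 1)*(3*k + 2)/(2*(3*k**2 + 8*k + 1)), so s_k = R(k)·t_k = 3**k*(3*k**2 - k - 2).
Verify: 3**k*(6*k**2 + 16*k + 2) matches t_k.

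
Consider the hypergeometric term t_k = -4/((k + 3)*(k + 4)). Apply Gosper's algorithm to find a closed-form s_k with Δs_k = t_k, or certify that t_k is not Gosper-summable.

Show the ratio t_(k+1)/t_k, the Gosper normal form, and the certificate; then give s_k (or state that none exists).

Ratio r(k) = (k + 3)/(k + 5).
Gosper form: A/B · C(k+1)/C(k) with A=k + 3, B=k + 5, C=1.
Need (k + 3)·f(k+1) − (k + 4)·f(k) = 1.
Degrees (1,1,0) ⇒ d ≤ 1.
Solving with deg f ≤ 1: f(k) = k/3.
So s_k = (B(k−1)f/C)·t_k = (k*(k + 4)/3)·t_k = -4*k/(3*k + 9).
s_(k+1) − s_k = -4/(k**2 + 7*k + 12) = t_k.

s_k = -4*k/(3*k + 9)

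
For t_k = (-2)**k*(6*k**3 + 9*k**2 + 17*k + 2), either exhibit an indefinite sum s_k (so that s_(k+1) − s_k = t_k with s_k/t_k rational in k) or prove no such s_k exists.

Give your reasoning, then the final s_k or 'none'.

Compute t_(k+1)/t_k: get 2*(-6*k**3 - 27*k**2 - 53*k - 34)/(6*k**3 + 9*k**2 + 17*k + 2).
A = -2, B = 1, C = k**3 + 3*k**2/2 + 17*k/6 + 1/3.
Set up (-2)·f(k+1) − (1)·f(k) − (k**3 + 3*k**2/2 + 17*k/6 + 1/3) = 0.
d = 3 from the (0,0,3) case.
Solve for f: f(k) = -(2*k**3 - k**2 + 3*k - 2)/6 (degree 3 ≤ 3).
So s_k = (B(k−1)f/C)·t_k = (-(2*k**3 - k**2 + 3*k - 2)/(6*k**3 + 9*k**2 + 17*k + 2))·t_k = (-2)**k*(-2*k**3 + k**2 - 3*k + 2).
Check: Δs_k = (-2)**k*(6*k**3 + 9*k**2 + 17*k + 2). ✓

s_k = (-2)**k*(-2*k**3 + k**2 - 3*k + 2)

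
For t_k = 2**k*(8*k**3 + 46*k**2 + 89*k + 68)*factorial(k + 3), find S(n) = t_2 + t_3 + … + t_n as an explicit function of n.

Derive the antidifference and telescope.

Ratio r(k) = 2*(8*k**4 + 102*k**3 + 485*k**2 + 1031*k + 844)/(8*k**3 + 46*k**2 + 89*k + 68).
Normal form (A,B,C) = (2*k + 8, 1, k**3 + 23*k**2/4 + 89*k/8 + 17/2).
f must satisfy (2*k + 8)·f(k+1) − (1)·f(k) = k**3 + 23*k**2/4 + 89*k/8 + 17/2.
Bound: deg f ≤ 2.
Solving with deg f ≤ 2: f(k) = (4*k**2 + k + 4)/8.
Then R = B(k−1)f/C = (4*k**2 + k + 4)/(8*k**3 + 46*k**2 + 89*k + 68), so s_k = R(k)·t_k = 2**k*(4*k**2 + k + 4)*factorial(k + 3).
Check: Δs_k = 2**k*(8*k**3 + 46*k**2 + 89*k + 68)*factorial(k + 3). ✓
Telescope: S(n) = s_(n+1) − s_(2) = 2**(n + 1)*(4*n**2 + 9*n + 9)*factorial(n + 4) − (10560) = 8*2**n*n**2*factorial(n + 4) + 18*2**n*n*factorial(n + 4) + 18*2**n*factorial(n + 4) - 10560.

S(n) = 8*2**n*n**2*factorial(n + 4) + 18*2**n*n*factorial(n + 4) + 18*2**n*factorial(n + 4) - 10560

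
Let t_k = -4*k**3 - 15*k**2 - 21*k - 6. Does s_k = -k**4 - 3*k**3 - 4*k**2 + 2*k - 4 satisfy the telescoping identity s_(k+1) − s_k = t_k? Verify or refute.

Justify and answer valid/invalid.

s_(k+1) = -k**4 - 7*k**3 - 19*k**2 - 19*k - 10
s_(k+1) − s_k = -4*k**3 - 15*k**2 - 21*k - 6
(s_(k+1) − s_k) − t_k = 0

valid (s_(k+1) − s_k reduces to t_k)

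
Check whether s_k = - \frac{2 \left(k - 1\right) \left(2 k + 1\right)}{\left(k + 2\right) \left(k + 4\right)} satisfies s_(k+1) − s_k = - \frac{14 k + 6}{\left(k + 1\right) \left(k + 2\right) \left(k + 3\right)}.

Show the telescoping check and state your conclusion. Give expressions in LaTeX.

s_(k+1) = -2*k*(2*k + 3)/((k + 3)*(k + 5))
s_(k+1) − s_k = 2*(-13*k**2 - 47*k - 15)/(k**4 + 14*k**3 + 71*k**2 + 154*k + 120)
(s_(k+1) − s_k) − t_k = 6*(-2*k**3 + 2*k**2 + 35*k + 15)/(k**5 + 15*k**4 + 85*k**3 + 225*k**2 + 274*k + 120)

Invalid: residual \frac{6 \left(- 2 k^{3} + 2 k^{2} + 35 k + 15\right)}{k^{5} + 15 k^{4} + 85 k^{3} + 225 k^{2} + 274 k + 120} ≠ 0.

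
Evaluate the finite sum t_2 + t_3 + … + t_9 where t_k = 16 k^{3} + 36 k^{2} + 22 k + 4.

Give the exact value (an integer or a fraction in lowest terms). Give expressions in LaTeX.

Σ = 43608

The ratio is (8*k**3 + 42*k**2 + 71*k + 39)/(8*k**3 + 18*k**2 + 11*k + 2).
A = 1, B = 1, C = k**3 + 9*k**2/4 + 11*k/8 + 1/4.
Key eq: (1)·f(k+1) = (1)·f(k) + (k**3 + 9*k**2/4 + 11*k/8 + 1/4).
Bound: deg f ≤ 4.
Solve for f: f(k) = k*(4*k**3 + 4*k**2 - 3*k - 1)/16 (degree 4 ≤ 4).
R(k) = B(k−1)·f(k)/C(k) = k*(4*k**3 + 4*k**2 - 3*k - 1)/(2*(2*k + 1)*(4*k**2 + 7*k + 2)); s_k = R·t_k = k*(4*k**3 + 4*k**2 - 3*k - 1).
Δs = 16*k**3 + 36*k**2 + 22*k + 4, as required.
Evaluate s at k=10 and k=2: 43690 and 82; difference 43608.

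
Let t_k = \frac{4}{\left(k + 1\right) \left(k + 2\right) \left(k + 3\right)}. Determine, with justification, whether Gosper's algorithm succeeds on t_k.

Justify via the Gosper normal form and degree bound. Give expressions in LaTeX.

Yes. s_k = \frac{k \left(k + 3\right)}{\left(k + 1\right) \left(k + 2\right)}.

r(k) = (k + 1)/(k + 4) after simplifying.
Gosper form: A/B · C(k+1)/C(k) with A=k + 1, B=k + 4, C=1.
Solve (k + 1)·f(k+1) − (k + 3)·f(k) = 1.
Degrees (1,1,0) ⇒ d ≤ 2.
Solve for f: f(k) = k*(k + 3)/4 (degree 2 ≤ 2).
Get s_k = R·t_k = k*(k + 3)/((k + 1)*(k + 2)) with R(k) = B(k−1)f(k)/C(k) = k*(k + 3)**2/4.
s_(k+1) − s_k = 4/(k**3 + 6*k**2 + 11*k + 6) = t_k.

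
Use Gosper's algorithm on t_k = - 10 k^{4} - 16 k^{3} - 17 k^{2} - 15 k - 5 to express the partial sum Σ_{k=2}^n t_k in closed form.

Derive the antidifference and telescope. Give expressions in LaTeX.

Ratio r(k) = (10*k**4 + 56*k**3 + 125*k**2 + 137*k + 63)/(10*k**4 + 16*k**3 + 17*k**2 + 15*k + 5).
So A=1 and B=1, with C=k**4 + 8*k**3/5 + 17*k**2/10 + 3*k/2 + 1/2.
Key eq: (1)·f(k+1) = (1)·f(k) + (k**4 + 8*k**3/5 + 17*k**2/10 + 3*k/2 + 1/2).
deg f ≤ 5 (via 0,0,4).
Solving with deg f ≤ 5: f(k) = k**2*(2*k**3 - k**2 + k + 3)/10.
Certificate R = B(k−1)f/C = k**2*(2*k**3 - k**2 + k + 3)/(10*k**4 + 16*k**3 + 17*k**2 + 15*k + 5) gives s_k = k**2*(-2*k**3 + k**2 - k - 3).
Check: Δs_k = -10*k**4 - 16*k**3 - 17*k**2 - 15*k - 5. ✓
Evaluate: s_(n+1) = -2*n**5 - 9*n**4 - 17*n**3 - 20*n**2 - 15*n - 5; subtract s_(2) = -68 ⇒ S(n) = -2*n**5 - 9*n**4 - 17*n**3 - 20*n**2 - 15*n + 63.

S(n) = - 2 n^{5} - 9 n^{4} - 17 n^{3} - 20 n^{2} - 15 n + 63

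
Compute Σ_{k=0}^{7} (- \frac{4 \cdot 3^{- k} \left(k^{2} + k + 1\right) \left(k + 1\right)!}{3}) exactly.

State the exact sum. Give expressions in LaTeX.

Step 1: r(k) = (k + 2)*(k + (k + 1)**2 + 2)/(3*(k**2 + k + 1)).
Take A(k)=k/3 + 2/3, B(k)=1, C(k)=k**2 + k + 1.
Need (k/3 + 2/3)·f(k+1) − (1)·f(k) = k**2 + k + 1.
Bound: deg f ≤ 1.
Solve for f: f(k) = 3*(k + 1) (degree 1 ≤ 1).
Certificate R = B(k−1)f/C = 3*(k + 1)/(k**2 + k + 1) gives s_k = -4*(k + 1)*factorial(k + 1)/3**k.
Check: Δs_k = -4*(k**2 + k + 1)*factorial(k + 1)/(3*3**k). ✓
Σ_(k=0)^(7) t_k = s_(8) − s_(0) = -17920/9 − (-4) = -17884/9.

Σ = -17884/9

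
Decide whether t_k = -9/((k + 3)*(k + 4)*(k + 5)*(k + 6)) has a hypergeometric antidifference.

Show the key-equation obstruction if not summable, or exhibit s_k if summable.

Yes. s_k = k*(-k**2 - 12*k - 47)/(20*(k + 3)*(k + 4)*(k + 5)).

Ratio r(k) = (k + 3)/(k + 7).
So A=k + 3 and B=k + 7, with C=1.
Key eq: (k + 3)·f(k+1) = (k + 6)·f(k) + (1).
deg f ≤ 3 (via 1,1,0).
Solving with deg f ≤ 3: f(k) = k*(k**2 + 12*k + 47)/180.
Then R = B(k−1)f/C = k*(k + 6)*(k**2 + 12*k + 47)/180, so s_k = R(k)·t_k = k*(-k**2 - 12*k - 47)/(20*(k + 3)*(k + 4)*(k + 5)).
s_(k+1) − s_k = -9/(k**4 + 18*k**3 + 119*k**2 + 342*k + 360) = t_k.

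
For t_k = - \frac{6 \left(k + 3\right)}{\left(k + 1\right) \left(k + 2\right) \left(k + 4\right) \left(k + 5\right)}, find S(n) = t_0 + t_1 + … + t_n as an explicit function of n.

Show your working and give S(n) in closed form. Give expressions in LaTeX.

S(n) = \frac{3 \left(- n^{2} - 7 n - 6\right)}{4 \left(n^{2} + 7 n + 10\right)}

Compute t_(k+1)/t_k: get (k + 1)*(k + 4)**2/((k + 3)**2*(k + 6)).
So A=k + 1 and B=k + 6, with C=k**2 + 6*k + 9.
Solve (k + 1)·f(k+1) − (k + 5)·f(k) = k**2 + 6*k + 9.
Bound: deg f ≤ 4.
Match coefficients ⇒ f(k) = k*(k + 2)*(k + 3)*(k + 5)/8.
Certificate R = B(k−1)f/C = k*(k + 2)*(k + 5)**2/(8*(k + 3)) gives s_k = 3*k*(-k - 5)/(4*(k**2 + 5*k + 4)).
Verify: 6*(-k - 3)/(k**4 + 12*k**3 + 49*k**2 + 78*k + 40) matches t_k.
Evaluate: s_(n+1) = 3*(-n**2 - 7*n - 6)/(4*(n**2 + 7*n + 10)); subtract s_(0) = 0 ⇒ S(n) = 3*(-n**2 - 7*n - 6)/(4*(n**2 + 7*n + 10)).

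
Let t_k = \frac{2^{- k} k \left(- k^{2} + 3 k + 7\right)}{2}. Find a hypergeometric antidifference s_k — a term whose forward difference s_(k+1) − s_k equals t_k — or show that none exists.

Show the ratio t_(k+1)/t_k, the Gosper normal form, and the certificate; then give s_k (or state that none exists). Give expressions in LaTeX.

s_k = 2^{- k} \left(k^{3} - 4 k - 3\right)

r(k) = (k**3 - 10*k - 9)/(2*k*(k**2 - 3*k - 7)) after simplifying.
Factor: A=1/2; B=1; C=k**3 - 3*k**2 - 7*k.
Set up (1/2)·f(k+1) − (1)·f(k) − (k**3 - 3*k**2 - 7*k) = 0.
Degrees (0,0,3) ⇒ d ≤ 3.
A polynomial solution: f(k) = -2*(k + 1)*(k**2 - k - 3).
Get s_k = R·t_k = (k**3 - 4*k - 3)/2**k with R(k) = B(k−1)f(k)/C(k) = -2*(k + 1)*(k**2 - k - 3)/(k*(k**2 - 3*k - 7)).
s_(k+1) − s_k = k*(-k**2 + 3*k + 7)/(2*2**k) = t_k.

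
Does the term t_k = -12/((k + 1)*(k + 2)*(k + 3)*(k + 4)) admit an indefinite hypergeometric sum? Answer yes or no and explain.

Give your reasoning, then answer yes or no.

Yes. s_k = 2*k*(-k**2 - 6*k - 11)/(3*(k + 1)*(k + 2)*(k + 3)).

Ratio r(k) = (k + 1)/(k + 5).
A = k + 1, B = k + 5, C = 1.
Solve (k + 1)·f(k+1) − (k + 4)·f(k) = 1.
From deg A=1, deg B=1, deg C=0: d=3.
Solving with deg f ≤ 3: f(k) = k*(k**2 + 6*k + 11)/18.
Get s_k = R·t_k = 2*k*(-k**2 - 6*k - 11)/(3*(k + 1)*(k + 2)*(k + 3)) with R(k) = B(k−1)f(k)/C(k) = k*(k + 4)*(k**2 + 6*k + 11)/18.
Verify: -12/(k**4 + 10*k**3 + 35*k**2 + 50*k + 24) matches t_k.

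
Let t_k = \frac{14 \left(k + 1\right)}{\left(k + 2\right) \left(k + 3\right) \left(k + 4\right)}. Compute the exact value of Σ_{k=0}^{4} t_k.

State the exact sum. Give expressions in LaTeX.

Σ = 15/8

Step 1: r(k) = (k + 2)**2/((k + 1)*(k + 5)).
Take A(k)=k + 2, B(k)=k + 5, C(k)=k + 1.
Set up (k + 2)·f(k+1) − (k + 4)·f(k) − (k + 1) = 0.
d = 2 from the (1,1,1) case.
Match coefficients ⇒ f(k) = k*(k + 1)/4.
Then R = B(k−1)f/C = k*(k + 4)/4, so s_k = R(k)·t_k = 7*k*(k + 1)/(2*(k + 2)*(k + 3)).
s_(k+1) − s_k = 14*(k + 1)/(k**3 + 9*k**2 + 26*k + 24) = t_k.
Sum = s_(5) − s_(0); s_(5) = 15/8, s_(0) = 0 ⇒ 15/8.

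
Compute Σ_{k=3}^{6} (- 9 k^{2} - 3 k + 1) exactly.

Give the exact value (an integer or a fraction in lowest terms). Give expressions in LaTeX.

Σ = -824

Ratio r(k) = (9*k**2 + 21*k + 11)/(9*k**2 + 3*k - 1).
Factor: A=1; B=1; C=k**2 + k/3 - 1/9.
Set up (1)·f(k+1) − (1)·f(k) − (k**2 + k/3 - 1/9) = 0.
Degrees (0,0,2) ⇒ d ≤ 3.
Solving with deg f ≤ 3: f(k) = k*(3*k**2 - 3*k - 1)/9.
Get s_k = R·t_k = k*(-3*k**2 + 3*k + 1) with R(k) = B(k−1)f(k)/C(k) = k*(3*k**2 - 3*k - 1)/(9*k**2 + 3*k - 1).
Δs = -9*k**2 - 3*k + 1, as required.
Telescoping: Σ = s_(7) − s_(3) = -875 − (-51) = -824.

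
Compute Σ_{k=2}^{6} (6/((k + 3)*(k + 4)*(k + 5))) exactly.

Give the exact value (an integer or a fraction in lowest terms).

Σ = 4/55

Ratio r(k) = (k + 3)/(k + 6).
A = k + 3, B = k + 6, C = 1.
Need (k + 3)·f(k+1) − (k + 5)·f(k) = 1.
Degrees (1,1,0) ⇒ d ≤ 2.
Match coefficients ⇒ f(k) = k*(k + 7)/24.
Get s_k = R·t_k = k*(k + 7)/(4*(k + 3)*(k + 4)) with R(k) = B(k−1)f(k)/C(k) = k*(k + 5)*(k + 7)/24.
s_(k+1) − s_k = 6/(k**3 + 12*k**2 + 47*k + 60) = t_k.
Σ_(k=2)^(6) t_k = s_(7) − s_(2) = 49/220 − (3/20) = 4/55.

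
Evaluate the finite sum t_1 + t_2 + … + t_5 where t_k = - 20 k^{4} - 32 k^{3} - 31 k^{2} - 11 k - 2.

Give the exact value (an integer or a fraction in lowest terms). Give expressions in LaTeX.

Σ = -28660

r(k) = (20*k**4 + 112*k**3 + 247*k**2 + 249*k + 96)/(20*k**4 + 32*k**3 + 31*k**2 + 11*k + 2) after simplifying.
Normal form (A,B,C) = (1, 1, k**4 + 8*k**3/5 + 31*k**2/20 + 11*k/20 + 1/10).
Key eq: (1)·f(k+1) = (1)·f(k) + (k**4 + 8*k**3/5 + 31*k**2/20 + 11*k/20 + 1/10).
d = 5 from the (0,0,4) case.
Solve for f: f(k) = k*(4*k**4 - 2*k**3 + k**2 - 2*k + 1)/20 (degree 5 ≤ 5).
R(k) = B(k−1)·f(k)/C(k) = k*(4*k**4 - 2*k**3 + k**2 - 2*k + 1)/(20*k**4 + 32*k**3 + 31*k**2 + 11*k + 2); s_k = R·t_k = k*(-4*k**4 + 2*k**3 - k**2 + 2*k - 1).
Verify: -20*k**4 - 32*k**3 - 31*k**2 - 11*k - 2 matches t_k.
Evaluate s at k=6 and k=1: -28662 and -2; difference -28660.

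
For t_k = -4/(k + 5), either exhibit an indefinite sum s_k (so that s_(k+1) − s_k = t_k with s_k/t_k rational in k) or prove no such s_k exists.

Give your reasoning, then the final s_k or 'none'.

no hypergeometric antidifference exists

The ratio is (k + 5)/(k + 6).
Take A(k)=k + 5, B(k)=k + 6, C(k)=1.
Need (k + 5)·f(k+1) − (k + 5)·f(k) = 1.
d = 0 from the (1,1,0) case.
Put f(k) = c0: A·f(k+1) − B(k−1)·f(k) − C = -1; need -1 = 0 — inconsistent ⇒ no f, not summable.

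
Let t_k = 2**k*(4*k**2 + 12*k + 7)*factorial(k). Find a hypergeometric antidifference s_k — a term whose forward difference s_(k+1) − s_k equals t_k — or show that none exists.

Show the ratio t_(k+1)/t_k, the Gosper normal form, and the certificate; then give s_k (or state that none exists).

Step 1: r(k) = 2*(4*k**3 + 24*k**2 + 43*k + 23)/(4*k**2 + 12*k + 7).
Take A(k)=2*k + 2, B(k)=1, C(k)=k**2 + 3*k + 7/4.
Solve (2*k + 2)·f(k+1) − (1)·f(k) = k**2 + 3*k + 7/4.
d = 1 from the (1,0,2) case.
Match coefficients ⇒ f(k) = (2*k + 3)/4.
Get s_k = R·t_k = 2**k*(2*k + 3)*factorial(k) with R(k) = B(k−1)f(k)/C(k) = (2*k + 3)/(4*k**2 + 12*k + 7).
Check: Δs_k = 2**k*(4*k**2 + 12*k + 7)*factorial(k). ✓

s_k = 2**k*(2*k + 3)*factorial(k)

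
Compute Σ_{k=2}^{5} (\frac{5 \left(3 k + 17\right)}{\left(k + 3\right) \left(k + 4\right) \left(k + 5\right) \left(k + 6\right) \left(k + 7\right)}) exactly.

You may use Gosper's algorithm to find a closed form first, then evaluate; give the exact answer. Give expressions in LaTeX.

Ratio r(k) = (k + 3)*(3*k + 20)/((k + 8)*(3*k + 17)).
Gosper form: A/B · C(k+1)/C(k) with A=k + 3, B=k + 8, C=k + 17/3.
Key eq: (k + 3)·f(k+1) = (k + 7)·f(k) + (k + 17/3).
Degrees (1,1,1) ⇒ d ≤ 4.
Solve for f: f(k) = k*(k + 5)*(k**2 + 13*k + 54)/216 (degree 4 ≤ 4).
Get s_k = R·t_k = 5*k*(k**2 + 13*k + 54)/(72*(k**3 + 13*k**2 + 54*k + 72)) with R(k) = B(k−1)f(k)/C(k) = k*(k + 5)*(k + 7)*(k**2 + 13*k + 54)/(72*(3*k + 17)).
s_(k+1) − s_k = 5*(3*k + 17)/(k**5 + 25*k**4 + 245*k**3 + 1175*k**2 + 2754*k + 2520) = t_k.
Σ_(k=2)^(5) t_k = s_(6) − s_(2) = 7/108 − (7/144) = 7/432.

Σ = 7/432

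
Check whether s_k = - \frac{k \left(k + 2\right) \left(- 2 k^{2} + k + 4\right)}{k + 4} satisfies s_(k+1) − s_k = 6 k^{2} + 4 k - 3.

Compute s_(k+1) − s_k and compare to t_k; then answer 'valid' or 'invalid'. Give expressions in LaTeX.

Invalid: residual \frac{2 \left(- 4 k^{3} - 29 k^{2} - 17 k + 12\right)}{k^{2} + 9 k + 20} ≠ 0.

s_(k+1) = -(k + 1)*(k + 3)*(k - 2*(k + 1)**2 + 5)/(k + 5)
s_(k+1) − s_k = (6*k**4 + 50*k**3 + 95*k**2 + 19*k - 36)/(k**2 + 9*k + 20)
(s_(k+1) − s_k) − t_k = 2*(-4*k**3 - 29*k**2 - 17*k + 12)/(k**2 + 9*k + 20)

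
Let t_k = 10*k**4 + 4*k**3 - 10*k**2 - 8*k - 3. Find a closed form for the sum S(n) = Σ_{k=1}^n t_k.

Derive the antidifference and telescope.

S(n) = n*(2*n**4 + 6*n**3 + 2*n**2 - 8*n - 9)

Step 1: r(k) = (10*k**4 + 44*k**3 + 62*k**2 + 24*k - 7)/(10*k**4 + 4*k**3 - 10*k**2 - 8*k - 3).
Normal form (A,B,C) = (1, 1, k**4 + 2*k**3/5 - k**2 - 4*k/5 - 3/10).
Need (1)·f(k+1) − (1)·f(k) = k**4 + 2*k**3/5 - k**2 - 4*k/5 - 3/10.
From deg A=0, deg B=0, deg C=4: d=5.
Match coefficients ⇒ f(k) = k*(2*k**4 - 4*k**3 - 2*k**2 + 2*k - 1)/10.
R(k) = B(k−1)·f(k)/C(k) = k*(2*k**4 - 4*k**3 - 2*k**2 + 2*k - 1)/(10*k**4 + 4*k**3 - 10*k**2 - 8*k - 3); s_k = R·t_k = k*(2*k**4 - 4*k**3 - 2*k**2 + 2*k - 1).
Verify: 10*k**4 + 4*k**3 - 10*k**2 - 8*k - 3 matches t_k.
Telescope: S(n) = s_(n+1) − s_(1) = 2*n**5 + 6*n**4 + 2*n**3 - 8*n**2 - 9*n - 3 − (-3) = n*(2*n**4 + 6*n**3 + 2*n**2 - 8*n - 9).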